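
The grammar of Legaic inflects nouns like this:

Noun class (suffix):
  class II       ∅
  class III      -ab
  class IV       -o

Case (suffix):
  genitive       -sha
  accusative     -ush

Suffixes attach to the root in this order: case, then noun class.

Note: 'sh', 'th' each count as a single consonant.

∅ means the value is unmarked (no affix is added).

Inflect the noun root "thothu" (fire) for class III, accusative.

thothuushab

Attach case accusative -ush → thothuush.
Attach noun class class III -ab → thothuushab.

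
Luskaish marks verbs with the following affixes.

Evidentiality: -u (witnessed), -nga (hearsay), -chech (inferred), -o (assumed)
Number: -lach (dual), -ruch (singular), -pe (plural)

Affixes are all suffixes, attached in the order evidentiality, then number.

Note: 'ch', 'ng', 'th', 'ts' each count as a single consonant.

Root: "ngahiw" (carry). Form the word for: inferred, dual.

ngahiwchechlach

Attach evidentiality inferred -chech → ngahiwchech.
Attach number dual -lach → ngahiwchechlach.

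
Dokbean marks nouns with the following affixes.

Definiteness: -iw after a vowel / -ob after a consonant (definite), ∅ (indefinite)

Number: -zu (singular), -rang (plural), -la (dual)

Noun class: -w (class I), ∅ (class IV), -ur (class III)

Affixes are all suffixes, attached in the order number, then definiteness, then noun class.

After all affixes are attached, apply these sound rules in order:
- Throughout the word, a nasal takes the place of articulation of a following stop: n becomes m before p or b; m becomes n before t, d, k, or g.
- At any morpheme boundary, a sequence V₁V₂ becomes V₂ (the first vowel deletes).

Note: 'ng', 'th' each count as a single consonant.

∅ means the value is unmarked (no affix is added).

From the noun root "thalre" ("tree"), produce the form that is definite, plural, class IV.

thalrerangob

Attach number plural -rang → thalrerang.
Attach definiteness definite -ob (after consonant 'ng') → thalrerangob.
noun class = class IV: zero marking, form stays thalrerangob.
Nasal assimilation: no change.
Vowel deletion: no change.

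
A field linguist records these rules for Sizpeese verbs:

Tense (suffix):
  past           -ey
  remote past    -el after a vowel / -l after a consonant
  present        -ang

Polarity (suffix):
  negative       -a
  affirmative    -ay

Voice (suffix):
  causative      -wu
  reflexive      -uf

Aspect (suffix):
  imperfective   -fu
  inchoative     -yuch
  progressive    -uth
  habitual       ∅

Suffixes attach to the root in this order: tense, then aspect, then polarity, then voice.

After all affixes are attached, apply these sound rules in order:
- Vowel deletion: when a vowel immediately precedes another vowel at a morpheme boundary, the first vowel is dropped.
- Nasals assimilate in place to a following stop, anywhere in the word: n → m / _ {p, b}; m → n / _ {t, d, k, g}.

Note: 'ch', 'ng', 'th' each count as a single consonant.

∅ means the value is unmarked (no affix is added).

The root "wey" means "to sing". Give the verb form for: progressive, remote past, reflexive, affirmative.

Attach tense remote past -l (after consonant 'y') → weyl.
Attach aspect progressive -uth → weyluth.
Attach polarity affirmative -ay → weyluthay.
Attach voice reflexive -uf → weyluthayuf.
Vowel deletion: no change.
Nasal assimilation: no change.

weyluthayuf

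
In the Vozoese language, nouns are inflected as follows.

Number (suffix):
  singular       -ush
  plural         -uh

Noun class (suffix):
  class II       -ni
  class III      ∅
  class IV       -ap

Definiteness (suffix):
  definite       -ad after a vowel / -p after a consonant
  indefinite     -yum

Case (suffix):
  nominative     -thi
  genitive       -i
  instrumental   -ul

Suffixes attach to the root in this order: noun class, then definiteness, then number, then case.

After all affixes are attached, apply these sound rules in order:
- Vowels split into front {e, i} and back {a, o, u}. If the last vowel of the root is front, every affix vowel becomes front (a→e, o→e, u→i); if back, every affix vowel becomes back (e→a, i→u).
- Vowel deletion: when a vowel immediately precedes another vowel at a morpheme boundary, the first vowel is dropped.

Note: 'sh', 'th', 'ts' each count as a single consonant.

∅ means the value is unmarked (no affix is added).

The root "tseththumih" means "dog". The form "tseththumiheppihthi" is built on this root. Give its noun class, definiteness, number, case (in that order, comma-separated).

Segment: tseththumih-ap-p-uh-thi.
noun class: -ap → class IV.
definiteness: -ad/p → definite.
number: -uh → plural.
case: -thi → nominative.

class IV, definite, plural, nominative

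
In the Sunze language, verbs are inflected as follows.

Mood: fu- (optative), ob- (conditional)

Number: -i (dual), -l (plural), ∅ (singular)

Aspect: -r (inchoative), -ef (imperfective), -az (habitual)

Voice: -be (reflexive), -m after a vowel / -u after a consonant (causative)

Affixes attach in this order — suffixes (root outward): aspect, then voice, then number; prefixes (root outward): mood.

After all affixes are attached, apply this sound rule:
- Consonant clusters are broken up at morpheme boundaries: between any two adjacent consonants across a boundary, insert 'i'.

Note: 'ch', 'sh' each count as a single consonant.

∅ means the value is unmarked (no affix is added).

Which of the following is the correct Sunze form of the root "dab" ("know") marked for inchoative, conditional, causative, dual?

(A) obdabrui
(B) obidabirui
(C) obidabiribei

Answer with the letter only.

B

Attach aspect inchoative -r → dabr.
Attach voice causative -u (after consonant 'r') → dabru.
Attach mood conditional ob- → obdabru.
Attach number dual -i → obdabrui.
Apply epenthesis: obdabrui → obidabirui.
So the correct form is obidabirui, option (B).
(A) obdabrui is wrong: it fails to apply the sound rule(s).
(C) obidabiribei is wrong: it uses reflexive instead of causative for voice.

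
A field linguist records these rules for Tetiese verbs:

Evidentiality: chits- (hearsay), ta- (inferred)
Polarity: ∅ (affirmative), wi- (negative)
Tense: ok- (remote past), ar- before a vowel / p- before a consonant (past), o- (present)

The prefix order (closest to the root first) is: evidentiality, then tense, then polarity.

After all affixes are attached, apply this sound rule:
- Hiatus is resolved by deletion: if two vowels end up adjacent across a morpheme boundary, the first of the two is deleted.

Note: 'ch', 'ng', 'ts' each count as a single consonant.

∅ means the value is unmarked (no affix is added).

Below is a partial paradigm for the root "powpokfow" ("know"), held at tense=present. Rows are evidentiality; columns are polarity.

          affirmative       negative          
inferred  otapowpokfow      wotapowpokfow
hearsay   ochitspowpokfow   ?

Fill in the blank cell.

Attach evidentiality hearsay chits- → chitspowpokfow.
Attach tense present o- → ochitspowpokfow.
Attach polarity negative wi- → wiochitspowpokfow.
Apply vowel deletion: wiochitspowpokfow → wochitspowpokfow.

wochitspowpokfow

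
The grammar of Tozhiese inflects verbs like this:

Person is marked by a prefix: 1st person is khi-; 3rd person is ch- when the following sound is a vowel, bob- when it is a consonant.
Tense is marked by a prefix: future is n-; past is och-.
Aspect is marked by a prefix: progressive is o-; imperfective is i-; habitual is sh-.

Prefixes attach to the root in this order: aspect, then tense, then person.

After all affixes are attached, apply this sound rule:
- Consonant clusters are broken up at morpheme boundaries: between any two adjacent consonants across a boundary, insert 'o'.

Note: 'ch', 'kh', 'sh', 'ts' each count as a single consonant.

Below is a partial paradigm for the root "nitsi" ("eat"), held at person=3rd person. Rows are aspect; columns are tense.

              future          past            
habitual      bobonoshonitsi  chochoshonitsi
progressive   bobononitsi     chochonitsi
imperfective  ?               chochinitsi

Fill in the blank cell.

Attach aspect imperfective i- → initsi.
Attach tense future n- → ninitsi.
Attach person 3rd person bob- (before consonant 'n') → bobninitsi.
Apply epenthesis: bobninitsi → boboninitsi.

boboninitsi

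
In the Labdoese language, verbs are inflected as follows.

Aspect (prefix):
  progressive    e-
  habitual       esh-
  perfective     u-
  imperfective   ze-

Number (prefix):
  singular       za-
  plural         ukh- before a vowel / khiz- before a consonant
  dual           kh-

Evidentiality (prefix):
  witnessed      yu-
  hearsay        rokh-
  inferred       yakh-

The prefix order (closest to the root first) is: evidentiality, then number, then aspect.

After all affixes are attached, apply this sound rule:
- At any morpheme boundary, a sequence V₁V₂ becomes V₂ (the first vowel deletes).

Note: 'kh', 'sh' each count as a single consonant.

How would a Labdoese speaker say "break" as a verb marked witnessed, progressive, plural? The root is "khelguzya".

ekhizyukhelguzya

Attach evidentiality witnessed yu- → yukhelguzya.
Attach number plural khiz- (before consonant 'y') → khizyukhelguzya.
Attach aspect progressive e- → ekhizyukhelguzya.
Vowel deletion: no change.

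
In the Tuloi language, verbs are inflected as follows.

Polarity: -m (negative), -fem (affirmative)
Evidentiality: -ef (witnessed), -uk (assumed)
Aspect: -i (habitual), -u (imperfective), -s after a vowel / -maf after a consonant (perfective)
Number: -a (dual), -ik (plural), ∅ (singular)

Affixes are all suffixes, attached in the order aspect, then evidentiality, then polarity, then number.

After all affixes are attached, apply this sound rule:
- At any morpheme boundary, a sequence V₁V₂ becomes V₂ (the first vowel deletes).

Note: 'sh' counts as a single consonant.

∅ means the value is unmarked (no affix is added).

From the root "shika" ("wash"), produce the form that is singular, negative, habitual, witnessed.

shikefm

Attach aspect habitual -i → shikai.
Attach evidentiality witnessed -ef → shikaief.
Attach polarity negative -m → shikaiefm.
number = singular: zero marking, form stays shikaiefm.
Apply vowel deletion: shikaiefm → shikefm.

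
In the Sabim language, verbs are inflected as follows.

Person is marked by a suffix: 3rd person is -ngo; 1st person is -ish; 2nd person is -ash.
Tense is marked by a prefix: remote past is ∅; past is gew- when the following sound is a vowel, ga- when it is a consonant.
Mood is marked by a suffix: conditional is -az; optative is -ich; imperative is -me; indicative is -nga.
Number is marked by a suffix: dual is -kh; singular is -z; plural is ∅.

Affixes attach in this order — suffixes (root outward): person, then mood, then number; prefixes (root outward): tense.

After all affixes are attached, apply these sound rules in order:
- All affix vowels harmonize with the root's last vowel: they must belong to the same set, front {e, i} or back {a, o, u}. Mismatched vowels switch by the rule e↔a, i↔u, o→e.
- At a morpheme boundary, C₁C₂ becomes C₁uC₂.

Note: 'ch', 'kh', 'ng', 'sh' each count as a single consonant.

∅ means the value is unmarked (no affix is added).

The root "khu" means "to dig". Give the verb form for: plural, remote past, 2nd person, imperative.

khuashuma

Attach person 2nd person -ash → khuash.
Attach mood imperative -me → khuashme.
tense = remote past: zero marking, form stays khuashme.
number = plural: zero marking, form stays khuashme.
Apply vowel harmony: khuashme → khuashma.
Apply epenthesis: khuashma → khuashuma.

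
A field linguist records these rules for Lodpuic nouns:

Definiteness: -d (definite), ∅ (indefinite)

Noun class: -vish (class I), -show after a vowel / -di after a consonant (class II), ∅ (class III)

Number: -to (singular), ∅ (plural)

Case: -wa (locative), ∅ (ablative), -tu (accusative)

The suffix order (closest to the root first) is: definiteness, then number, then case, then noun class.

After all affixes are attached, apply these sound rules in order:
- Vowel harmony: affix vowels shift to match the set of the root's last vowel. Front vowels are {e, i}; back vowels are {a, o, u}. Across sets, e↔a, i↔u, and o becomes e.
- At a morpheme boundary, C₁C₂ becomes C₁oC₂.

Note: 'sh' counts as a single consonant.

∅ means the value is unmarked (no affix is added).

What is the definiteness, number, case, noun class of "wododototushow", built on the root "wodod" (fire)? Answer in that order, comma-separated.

Segment: wodod-to-tu-show.
definiteness: ∅ → indefinite.
number: -to → singular.
case: -tu → accusative.
noun class: -show/di → class II.

indefinite, singular, accusative, class II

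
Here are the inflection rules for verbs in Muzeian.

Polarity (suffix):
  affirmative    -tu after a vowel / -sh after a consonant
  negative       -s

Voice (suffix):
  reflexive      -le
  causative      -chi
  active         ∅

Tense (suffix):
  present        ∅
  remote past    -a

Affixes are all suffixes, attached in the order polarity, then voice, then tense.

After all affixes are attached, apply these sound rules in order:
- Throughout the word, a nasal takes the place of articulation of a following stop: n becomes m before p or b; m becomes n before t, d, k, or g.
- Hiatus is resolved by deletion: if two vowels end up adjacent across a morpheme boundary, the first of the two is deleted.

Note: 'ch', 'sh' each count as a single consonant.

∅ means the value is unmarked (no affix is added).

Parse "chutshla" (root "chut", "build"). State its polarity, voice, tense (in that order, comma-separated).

affirmative, reflexive, remote past

Segment: chut-sh-le-a.
polarity: -tu/sh → affirmative.
voice: -le → reflexive.
tense: -a → remote past.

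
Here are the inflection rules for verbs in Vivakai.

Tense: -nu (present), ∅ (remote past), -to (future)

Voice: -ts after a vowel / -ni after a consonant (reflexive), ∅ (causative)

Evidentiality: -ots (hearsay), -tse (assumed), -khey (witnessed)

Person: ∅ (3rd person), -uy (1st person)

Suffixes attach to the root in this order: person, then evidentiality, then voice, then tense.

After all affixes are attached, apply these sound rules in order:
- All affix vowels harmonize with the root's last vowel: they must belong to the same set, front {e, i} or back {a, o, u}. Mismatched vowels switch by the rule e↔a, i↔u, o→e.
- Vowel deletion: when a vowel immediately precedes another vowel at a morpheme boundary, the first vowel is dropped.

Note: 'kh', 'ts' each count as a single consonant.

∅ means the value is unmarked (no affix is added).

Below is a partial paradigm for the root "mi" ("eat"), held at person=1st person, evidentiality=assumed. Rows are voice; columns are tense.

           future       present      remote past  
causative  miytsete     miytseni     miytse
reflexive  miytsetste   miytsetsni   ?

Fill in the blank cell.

Attach person 1st person -uy → miuy.
Attach evidentiality assumed -tse → miuytse.
Attach voice reflexive -ts (after vowel 'e') → miuytsets.
tense = remote past: zero marking, form stays miuytsets.
Apply vowel harmony: miuytsets → miiytsets.
Apply vowel deletion: miiytsets → miytsets.

miytsets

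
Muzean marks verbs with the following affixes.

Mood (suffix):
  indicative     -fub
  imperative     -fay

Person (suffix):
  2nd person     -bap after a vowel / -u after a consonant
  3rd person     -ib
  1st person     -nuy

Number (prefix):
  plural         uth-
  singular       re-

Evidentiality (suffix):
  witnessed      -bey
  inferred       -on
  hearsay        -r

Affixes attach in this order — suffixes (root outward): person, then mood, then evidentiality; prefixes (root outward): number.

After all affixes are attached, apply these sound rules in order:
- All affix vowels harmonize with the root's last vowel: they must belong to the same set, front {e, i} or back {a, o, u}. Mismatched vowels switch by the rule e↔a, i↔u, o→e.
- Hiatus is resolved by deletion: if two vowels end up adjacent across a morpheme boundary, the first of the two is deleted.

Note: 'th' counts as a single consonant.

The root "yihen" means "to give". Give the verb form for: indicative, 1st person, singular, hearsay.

reyihenniyfibr

Attach person 1st person -nuy → yihennuy.
Attach number singular re- → reyihennuy.
Attach mood indicative -fub → reyihennuyfub.
Attach evidentiality hearsay -r → reyihennuyfubr.
Apply vowel harmony: reyihennuyfubr → reyihenniyfibr.
Vowel deletion: no change.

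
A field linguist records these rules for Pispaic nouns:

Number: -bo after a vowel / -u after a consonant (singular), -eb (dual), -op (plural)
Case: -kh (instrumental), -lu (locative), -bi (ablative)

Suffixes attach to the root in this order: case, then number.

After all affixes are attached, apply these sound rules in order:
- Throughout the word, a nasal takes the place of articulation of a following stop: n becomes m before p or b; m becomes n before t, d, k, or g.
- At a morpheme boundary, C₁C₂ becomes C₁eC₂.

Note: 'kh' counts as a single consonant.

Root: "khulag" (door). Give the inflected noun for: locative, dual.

Attach case locative -lu → khulaglu.
Attach number dual -eb → khulaglueb.
Nasal assimilation: no change.
Apply epenthesis: khulaglueb → khulagelueb.

khulagelueb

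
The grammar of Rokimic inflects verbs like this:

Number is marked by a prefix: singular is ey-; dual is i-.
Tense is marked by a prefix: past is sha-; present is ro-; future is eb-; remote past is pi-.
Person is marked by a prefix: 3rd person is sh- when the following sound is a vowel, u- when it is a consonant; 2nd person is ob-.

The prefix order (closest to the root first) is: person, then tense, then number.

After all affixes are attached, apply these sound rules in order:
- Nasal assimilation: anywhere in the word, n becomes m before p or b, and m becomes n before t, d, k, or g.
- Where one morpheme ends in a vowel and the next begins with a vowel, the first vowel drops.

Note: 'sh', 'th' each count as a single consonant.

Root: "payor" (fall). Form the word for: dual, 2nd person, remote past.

ipobpayor

Attach person 2nd person ob- → obpayor.
Attach tense remote past pi- → piobpayor.
Attach number dual i- → ipiobpayor.
Nasal assimilation: no change.
Apply vowel deletion: ipiobpayor → ipobpayor.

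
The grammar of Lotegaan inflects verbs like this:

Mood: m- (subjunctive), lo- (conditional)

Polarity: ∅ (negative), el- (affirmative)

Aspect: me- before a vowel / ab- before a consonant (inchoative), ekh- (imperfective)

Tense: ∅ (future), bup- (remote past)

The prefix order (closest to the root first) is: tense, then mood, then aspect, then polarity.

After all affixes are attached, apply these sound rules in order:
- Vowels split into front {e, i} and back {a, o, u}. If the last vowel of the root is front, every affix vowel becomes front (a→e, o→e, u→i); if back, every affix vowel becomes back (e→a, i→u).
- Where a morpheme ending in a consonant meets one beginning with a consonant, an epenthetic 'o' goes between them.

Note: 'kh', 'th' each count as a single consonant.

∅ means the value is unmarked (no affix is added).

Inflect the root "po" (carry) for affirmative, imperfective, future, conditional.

tense = future: zero marking, form stays po.
Attach mood conditional lo- → lopo.
Attach aspect imperfective ekh- → ekhlopo.
Attach polarity affirmative el- → elekhlopo.
Apply vowel harmony: elekhlopo → alakhlopo.
Apply epenthesis: alakhlopo → alakholopo.

alakholopo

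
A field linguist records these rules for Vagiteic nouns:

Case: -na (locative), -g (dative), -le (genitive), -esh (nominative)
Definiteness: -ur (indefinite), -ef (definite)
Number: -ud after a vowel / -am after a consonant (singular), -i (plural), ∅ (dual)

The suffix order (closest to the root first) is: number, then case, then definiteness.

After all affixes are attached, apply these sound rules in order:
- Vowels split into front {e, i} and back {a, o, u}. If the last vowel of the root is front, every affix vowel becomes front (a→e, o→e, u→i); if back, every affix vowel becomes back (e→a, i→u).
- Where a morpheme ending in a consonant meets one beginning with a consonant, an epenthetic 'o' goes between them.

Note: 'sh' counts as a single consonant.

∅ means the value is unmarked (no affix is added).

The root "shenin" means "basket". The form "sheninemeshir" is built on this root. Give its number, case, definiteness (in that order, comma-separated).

singular, nominative, indefinite

Segment: shenin-am-esh-ur.
number: -ud/am → singular.
case: -esh → nominative.
definiteness: -ur → indefinite.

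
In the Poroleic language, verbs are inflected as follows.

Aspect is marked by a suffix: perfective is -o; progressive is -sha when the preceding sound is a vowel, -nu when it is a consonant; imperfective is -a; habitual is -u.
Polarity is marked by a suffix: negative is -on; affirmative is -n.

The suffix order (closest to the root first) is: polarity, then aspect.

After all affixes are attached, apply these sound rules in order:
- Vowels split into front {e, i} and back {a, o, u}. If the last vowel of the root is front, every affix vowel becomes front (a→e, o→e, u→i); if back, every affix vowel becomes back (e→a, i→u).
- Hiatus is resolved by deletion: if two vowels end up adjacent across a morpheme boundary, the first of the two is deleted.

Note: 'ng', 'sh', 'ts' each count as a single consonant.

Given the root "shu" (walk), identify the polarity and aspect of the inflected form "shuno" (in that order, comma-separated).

Segment: shu-n-o.
polarity: -n → affirmative.
aspect: -o → perfective.

affirmative, perfective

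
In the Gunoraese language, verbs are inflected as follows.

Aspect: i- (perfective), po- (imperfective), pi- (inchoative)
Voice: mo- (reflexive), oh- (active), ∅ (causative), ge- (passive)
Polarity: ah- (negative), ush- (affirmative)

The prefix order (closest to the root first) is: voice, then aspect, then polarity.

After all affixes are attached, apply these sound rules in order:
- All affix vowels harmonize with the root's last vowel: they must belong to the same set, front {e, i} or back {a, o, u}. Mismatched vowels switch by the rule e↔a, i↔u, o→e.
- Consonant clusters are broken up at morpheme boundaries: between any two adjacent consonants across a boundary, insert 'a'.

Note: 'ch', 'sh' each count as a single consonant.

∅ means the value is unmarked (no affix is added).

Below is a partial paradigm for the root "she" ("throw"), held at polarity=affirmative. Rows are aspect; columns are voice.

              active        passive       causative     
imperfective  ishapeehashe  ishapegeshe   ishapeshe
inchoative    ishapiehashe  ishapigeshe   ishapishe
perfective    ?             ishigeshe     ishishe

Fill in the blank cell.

Attach voice active oh- → ohshe.
Attach aspect perfective i- → iohshe.
Attach polarity affirmative ush- → ushiohshe.
Apply vowel harmony: ushiohshe → ishiehshe.
Apply epenthesis: ishiehshe → ishiehashe.

ishiehashe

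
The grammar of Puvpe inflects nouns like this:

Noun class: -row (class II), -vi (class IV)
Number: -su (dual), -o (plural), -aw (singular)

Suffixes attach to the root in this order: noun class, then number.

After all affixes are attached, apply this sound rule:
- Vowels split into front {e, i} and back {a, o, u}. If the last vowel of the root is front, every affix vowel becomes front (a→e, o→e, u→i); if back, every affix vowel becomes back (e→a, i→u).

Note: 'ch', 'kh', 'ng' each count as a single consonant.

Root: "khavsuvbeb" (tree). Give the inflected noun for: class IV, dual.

khavsuvbebvisi

Attach noun class class IV -vi → khavsuvbebvi.
Attach number dual -su → khavsuvbebvisu.
Apply vowel harmony: khavsuvbebvisu → khavsuvbebvisi.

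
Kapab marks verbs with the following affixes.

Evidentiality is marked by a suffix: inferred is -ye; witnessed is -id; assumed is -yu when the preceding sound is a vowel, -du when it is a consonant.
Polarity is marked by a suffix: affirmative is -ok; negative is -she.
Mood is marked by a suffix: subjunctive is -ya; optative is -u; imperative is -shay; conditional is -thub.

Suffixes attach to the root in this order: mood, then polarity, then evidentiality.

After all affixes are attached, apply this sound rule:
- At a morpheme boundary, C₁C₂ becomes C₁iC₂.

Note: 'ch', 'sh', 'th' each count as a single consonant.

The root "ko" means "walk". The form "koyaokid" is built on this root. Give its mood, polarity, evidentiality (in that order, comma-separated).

subjunctive, affirmative, witnessed

Segment: ko-ya-ok-id.
mood: -ya → subjunctive.
polarity: -ok → affirmative.
evidentiality: -id → witnessed.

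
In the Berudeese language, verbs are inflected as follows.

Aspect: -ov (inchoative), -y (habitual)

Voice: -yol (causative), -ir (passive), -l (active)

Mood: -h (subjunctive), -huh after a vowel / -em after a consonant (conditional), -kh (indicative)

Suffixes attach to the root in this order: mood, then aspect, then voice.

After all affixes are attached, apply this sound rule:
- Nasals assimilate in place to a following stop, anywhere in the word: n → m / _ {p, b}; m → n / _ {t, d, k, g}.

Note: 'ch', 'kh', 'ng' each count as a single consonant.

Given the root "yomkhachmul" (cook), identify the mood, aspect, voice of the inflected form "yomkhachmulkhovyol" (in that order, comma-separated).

indicative, inchoative, causative

Segment: yomkhachmul-kh-ov-yol.
mood: -kh → indicative.
aspect: -ov → inchoative.
voice: -yol → causative.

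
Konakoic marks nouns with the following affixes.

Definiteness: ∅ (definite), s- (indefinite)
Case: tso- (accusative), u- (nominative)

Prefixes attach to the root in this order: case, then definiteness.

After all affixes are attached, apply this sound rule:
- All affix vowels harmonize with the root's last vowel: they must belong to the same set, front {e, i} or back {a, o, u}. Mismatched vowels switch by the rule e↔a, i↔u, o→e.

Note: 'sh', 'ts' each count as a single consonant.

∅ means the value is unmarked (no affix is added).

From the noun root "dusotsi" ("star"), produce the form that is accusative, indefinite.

stsedusotsi

Attach case accusative tso- → tsodusotsi.
Attach definiteness indefinite s- → stsodusotsi.
Apply vowel harmony: stsodusotsi → stsedusotsi.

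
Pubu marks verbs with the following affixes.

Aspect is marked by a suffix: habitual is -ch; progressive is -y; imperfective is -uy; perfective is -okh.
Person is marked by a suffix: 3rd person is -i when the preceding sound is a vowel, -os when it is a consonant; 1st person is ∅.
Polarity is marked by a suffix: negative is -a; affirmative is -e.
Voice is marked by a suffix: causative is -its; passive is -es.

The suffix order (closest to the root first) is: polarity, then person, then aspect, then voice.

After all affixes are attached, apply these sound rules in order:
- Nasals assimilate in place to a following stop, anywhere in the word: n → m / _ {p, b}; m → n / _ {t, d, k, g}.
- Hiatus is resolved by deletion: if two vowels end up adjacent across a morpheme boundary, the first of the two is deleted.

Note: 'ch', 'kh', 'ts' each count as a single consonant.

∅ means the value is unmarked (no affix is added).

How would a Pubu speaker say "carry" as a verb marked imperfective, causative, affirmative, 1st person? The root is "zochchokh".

Attach polarity affirmative -e → zochchokhe.
person = 1st person: zero marking, form stays zochchokhe.
Attach aspect imperfective -uy → zochchokheuy.
Attach voice causative -its → zochchokheuyits.
Nasal assimilation: no change.
Apply vowel deletion: zochchokheuyits → zochchokhuyits.

zochchokhuyits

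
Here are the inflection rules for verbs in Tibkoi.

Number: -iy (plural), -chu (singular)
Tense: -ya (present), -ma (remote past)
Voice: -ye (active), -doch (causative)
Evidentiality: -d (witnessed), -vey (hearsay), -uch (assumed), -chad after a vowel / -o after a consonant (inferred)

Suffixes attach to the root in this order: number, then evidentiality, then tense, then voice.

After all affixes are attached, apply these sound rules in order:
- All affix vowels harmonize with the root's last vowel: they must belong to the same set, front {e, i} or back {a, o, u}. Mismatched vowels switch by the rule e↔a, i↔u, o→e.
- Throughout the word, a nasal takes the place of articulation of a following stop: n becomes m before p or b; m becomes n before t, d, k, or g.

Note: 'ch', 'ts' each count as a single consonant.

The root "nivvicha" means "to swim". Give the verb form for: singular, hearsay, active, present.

nivvichachuvayyaya

Attach number singular -chu → nivvichachu.
Attach evidentiality hearsay -vey → nivvichachuvey.
Attach tense present -ya → nivvichachuveyya.
Attach voice active -ye → nivvichachuveyyaye.
Apply vowel harmony: nivvichachuveyyaye → nivvichachuvayyaya.
Nasal assimilation: no change.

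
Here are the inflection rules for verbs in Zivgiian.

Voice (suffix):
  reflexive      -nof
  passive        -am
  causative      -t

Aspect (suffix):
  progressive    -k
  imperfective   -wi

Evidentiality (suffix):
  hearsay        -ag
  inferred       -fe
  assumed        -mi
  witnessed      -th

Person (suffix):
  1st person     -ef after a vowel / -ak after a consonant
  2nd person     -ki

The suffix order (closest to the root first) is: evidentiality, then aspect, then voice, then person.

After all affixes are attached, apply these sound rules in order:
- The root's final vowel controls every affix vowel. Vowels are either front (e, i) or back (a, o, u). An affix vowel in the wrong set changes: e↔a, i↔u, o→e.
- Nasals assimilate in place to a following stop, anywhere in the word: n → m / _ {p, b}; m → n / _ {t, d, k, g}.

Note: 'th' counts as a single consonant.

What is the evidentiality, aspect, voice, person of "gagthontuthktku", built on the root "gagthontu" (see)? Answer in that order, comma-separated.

Segment: gagthontu-th-k-t-ki.
evidentiality: -th → witnessed.
aspect: -k → progressive.
voice: -t → causative.
person: -ki → 2nd person.

witnessed, progressive, causative, 2nd person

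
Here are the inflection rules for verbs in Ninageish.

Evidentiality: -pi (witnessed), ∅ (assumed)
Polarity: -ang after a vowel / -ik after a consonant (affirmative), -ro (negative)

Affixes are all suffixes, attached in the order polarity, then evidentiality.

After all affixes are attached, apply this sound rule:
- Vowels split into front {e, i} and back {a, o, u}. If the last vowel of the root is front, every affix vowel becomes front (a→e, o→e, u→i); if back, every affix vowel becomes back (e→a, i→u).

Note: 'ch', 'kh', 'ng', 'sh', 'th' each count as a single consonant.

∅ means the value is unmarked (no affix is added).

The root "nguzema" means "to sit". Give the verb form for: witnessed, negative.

Attach polarity negative -ro → nguzemaro.
Attach evidentiality witnessed -pi → nguzemaropi.
Apply vowel harmony: nguzemaropi → nguzemaropu.

nguzemaropu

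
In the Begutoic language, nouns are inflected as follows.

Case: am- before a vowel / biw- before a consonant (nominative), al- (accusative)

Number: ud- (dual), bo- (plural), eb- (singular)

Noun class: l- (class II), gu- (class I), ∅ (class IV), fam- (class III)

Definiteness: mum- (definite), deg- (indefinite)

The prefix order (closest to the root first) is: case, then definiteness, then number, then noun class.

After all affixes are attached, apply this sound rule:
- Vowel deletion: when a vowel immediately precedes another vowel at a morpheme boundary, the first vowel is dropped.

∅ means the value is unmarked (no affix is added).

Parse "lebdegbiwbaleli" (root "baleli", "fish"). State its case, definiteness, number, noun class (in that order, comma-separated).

nominative, indefinite, singular, class II

Segment: l-eb-deg-biw-baleli.
case: am/biw- → nominative.
definiteness: deg- → indefinite.
number: eb- → singular.
noun class: l- → class II.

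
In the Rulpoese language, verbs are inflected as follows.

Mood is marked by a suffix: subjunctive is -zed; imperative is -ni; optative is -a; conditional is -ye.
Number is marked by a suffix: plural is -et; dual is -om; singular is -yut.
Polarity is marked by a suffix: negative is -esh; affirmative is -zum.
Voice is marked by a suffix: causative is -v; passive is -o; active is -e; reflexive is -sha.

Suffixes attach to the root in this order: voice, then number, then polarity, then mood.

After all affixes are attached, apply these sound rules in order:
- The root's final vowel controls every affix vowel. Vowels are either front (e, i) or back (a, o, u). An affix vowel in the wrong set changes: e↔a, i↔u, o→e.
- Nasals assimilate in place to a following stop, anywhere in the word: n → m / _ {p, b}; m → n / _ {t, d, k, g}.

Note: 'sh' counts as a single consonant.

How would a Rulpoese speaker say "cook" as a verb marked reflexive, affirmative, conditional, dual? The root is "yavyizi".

Attach voice reflexive -sha → yavyizisha.
Attach number dual -om → yavyizishaom.
Attach polarity affirmative -zum → yavyizishaomzum.
Attach mood conditional -ye → yavyizishaomzumye.
Apply vowel harmony: yavyizishaomzumye → yavyizisheemzimye.
Nasal assimilation: no change.

yavyizisheemzimye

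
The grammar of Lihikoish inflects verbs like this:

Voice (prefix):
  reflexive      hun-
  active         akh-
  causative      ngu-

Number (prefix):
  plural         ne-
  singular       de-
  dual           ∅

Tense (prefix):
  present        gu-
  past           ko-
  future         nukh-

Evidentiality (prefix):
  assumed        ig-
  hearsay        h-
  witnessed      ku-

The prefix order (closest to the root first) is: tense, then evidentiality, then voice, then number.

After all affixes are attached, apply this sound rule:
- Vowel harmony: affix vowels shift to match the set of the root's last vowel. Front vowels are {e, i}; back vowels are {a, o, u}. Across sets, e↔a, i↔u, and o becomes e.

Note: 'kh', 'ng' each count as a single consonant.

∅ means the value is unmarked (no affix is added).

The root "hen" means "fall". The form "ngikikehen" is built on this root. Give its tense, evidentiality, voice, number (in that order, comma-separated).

Segment: ngu-ku-ko-hen.
tense: ko- → past.
evidentiality: ku- → witnessed.
voice: ngu- → causative.
number: ∅ → dual.

past, witnessed, causative, dual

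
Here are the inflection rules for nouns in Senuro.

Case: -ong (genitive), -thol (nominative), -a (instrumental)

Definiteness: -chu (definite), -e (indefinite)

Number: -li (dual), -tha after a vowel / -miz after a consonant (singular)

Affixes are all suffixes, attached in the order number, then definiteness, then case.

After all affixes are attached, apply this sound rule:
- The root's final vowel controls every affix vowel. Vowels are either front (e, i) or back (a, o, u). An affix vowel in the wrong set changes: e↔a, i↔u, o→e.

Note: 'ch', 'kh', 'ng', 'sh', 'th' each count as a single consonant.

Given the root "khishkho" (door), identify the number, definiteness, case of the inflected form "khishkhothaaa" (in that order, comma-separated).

singular, indefinite, instrumental

Segment: khishkho-tha-e-a.
number: -tha/miz → singular.
definiteness: -e → indefinite.
case: -a → instrumental.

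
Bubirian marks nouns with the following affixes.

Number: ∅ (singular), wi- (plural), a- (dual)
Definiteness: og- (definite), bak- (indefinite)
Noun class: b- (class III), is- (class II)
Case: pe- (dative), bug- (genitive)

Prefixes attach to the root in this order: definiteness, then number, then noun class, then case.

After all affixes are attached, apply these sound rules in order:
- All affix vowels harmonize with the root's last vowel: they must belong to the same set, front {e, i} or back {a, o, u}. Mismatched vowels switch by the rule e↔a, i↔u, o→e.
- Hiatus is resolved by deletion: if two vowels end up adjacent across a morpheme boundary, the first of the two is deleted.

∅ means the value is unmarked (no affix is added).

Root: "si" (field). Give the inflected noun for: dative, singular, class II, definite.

pisegsi

Attach definiteness definite og- → ogsi.
number = singular: zero marking, form stays ogsi.
Attach noun class class II is- → isogsi.
Attach case dative pe- → peisogsi.
Apply vowel harmony: peisogsi → peisegsi.
Apply vowel deletion: peisegsi → pisegsi.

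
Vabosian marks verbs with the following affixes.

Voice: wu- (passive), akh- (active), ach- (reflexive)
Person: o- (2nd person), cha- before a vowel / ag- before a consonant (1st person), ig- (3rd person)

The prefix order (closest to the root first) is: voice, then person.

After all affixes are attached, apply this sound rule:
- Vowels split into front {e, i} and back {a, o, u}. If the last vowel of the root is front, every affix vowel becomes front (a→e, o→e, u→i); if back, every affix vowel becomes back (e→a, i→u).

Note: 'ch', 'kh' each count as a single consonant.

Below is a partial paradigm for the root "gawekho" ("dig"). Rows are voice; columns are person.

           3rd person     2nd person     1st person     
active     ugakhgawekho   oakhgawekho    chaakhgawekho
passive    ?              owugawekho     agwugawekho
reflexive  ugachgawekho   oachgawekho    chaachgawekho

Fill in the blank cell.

ugwugawekho

Attach voice passive wu- → wugawekho.
Attach person 3rd person ig- → igwugawekho.
Apply vowel harmony: igwugawekho → ugwugawekho.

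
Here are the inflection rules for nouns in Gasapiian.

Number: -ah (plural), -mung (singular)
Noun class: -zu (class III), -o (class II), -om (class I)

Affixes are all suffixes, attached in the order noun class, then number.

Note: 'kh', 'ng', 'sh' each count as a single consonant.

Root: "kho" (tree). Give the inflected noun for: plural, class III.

khozuah

Attach noun class class III -zu → khozu.
Attach number plural -ah → khozuah.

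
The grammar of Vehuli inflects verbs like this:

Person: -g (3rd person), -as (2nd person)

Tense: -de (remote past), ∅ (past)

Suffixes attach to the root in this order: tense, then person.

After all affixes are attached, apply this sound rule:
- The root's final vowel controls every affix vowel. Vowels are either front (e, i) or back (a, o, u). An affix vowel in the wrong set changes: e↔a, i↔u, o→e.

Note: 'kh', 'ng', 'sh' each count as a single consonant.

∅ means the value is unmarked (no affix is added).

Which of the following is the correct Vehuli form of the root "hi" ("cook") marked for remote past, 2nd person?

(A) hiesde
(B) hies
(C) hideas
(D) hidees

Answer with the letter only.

Attach tense remote past -de → hide.
Attach person 2nd person -as → hideas.
Apply vowel harmony: hideas → hidees.
So the correct form is hidees, option (D).
(C) hideas is wrong: it fails to apply the sound rule(s).
(A) hiesde is wrong: it has the affixes in the wrong order.
(B) hies is wrong: it uses past instead of remote past for tense.

D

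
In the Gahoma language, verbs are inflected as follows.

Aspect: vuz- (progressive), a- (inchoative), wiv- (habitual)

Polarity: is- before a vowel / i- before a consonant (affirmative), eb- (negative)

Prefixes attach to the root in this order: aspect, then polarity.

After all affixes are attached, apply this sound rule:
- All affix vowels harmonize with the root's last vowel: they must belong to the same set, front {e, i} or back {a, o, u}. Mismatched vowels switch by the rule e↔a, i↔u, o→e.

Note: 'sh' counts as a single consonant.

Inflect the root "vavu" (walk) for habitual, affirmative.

Attach aspect habitual wiv- → wivvavu.
Attach polarity affirmative i- (before consonant 'w') → iwivvavu.
Apply vowel harmony: iwivvavu → uwuvvavu.

uwuvvavu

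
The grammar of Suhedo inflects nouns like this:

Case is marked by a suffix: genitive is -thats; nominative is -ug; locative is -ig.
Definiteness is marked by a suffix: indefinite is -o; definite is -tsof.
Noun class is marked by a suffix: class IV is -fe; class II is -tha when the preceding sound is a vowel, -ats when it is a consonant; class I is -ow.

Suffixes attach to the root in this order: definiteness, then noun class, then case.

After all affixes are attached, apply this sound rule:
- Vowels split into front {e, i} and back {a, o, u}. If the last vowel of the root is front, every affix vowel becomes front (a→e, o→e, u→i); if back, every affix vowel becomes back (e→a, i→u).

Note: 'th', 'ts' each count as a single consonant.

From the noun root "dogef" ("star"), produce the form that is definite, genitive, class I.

dogeftsefewthets

Attach definiteness definite -tsof → dogeftsof.
Attach noun class class I -ow → dogeftsofow.
Attach case genitive -thats → dogeftsofowthats.
Apply vowel harmony: dogeftsofowthats → dogeftsefewthets.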